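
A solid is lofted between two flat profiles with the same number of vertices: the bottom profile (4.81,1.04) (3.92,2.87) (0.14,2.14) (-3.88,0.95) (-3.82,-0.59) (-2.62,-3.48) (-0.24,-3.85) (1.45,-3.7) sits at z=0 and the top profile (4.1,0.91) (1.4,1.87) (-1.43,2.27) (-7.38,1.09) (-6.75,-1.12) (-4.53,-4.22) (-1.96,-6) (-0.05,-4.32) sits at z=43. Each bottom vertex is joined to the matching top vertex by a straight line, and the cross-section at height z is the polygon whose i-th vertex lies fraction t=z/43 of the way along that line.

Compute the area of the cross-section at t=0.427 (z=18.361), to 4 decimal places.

Cross-section at t=0.427: each vertex is (1-t)·p0[i] + t·p1[i].
  v1: (1-0.427)·(4.81,1.04) + 0.427·(4.1,0.91) = (4.5068,0.9845)
  v2: (1-0.427)·(3.92,2.87) + 0.427·(1.4,1.87) = (2.8440,2.4430)
  v3: (1-0.427)·(0.14,2.14) + 0.427·(-1.43,2.27) = (-0.5304,2.1955)
  v4: (1-0.427)·(-3.88,0.95) + 0.427·(-7.38,1.09) = (-5.3745,1.0098)
  v5: (1-0.427)·(-3.82,-0.59) + 0.427·(-6.75,-1.12) = (-5.0711,-0.8163)
  v6: (1-0.427)·(-2.62,-3.48) + 0.427·(-4.53,-4.22) = (-3.4356,-3.7960)
  v7: (1-0.427)·(-0.24,-3.85) + 0.427·(-1.96,-6) = (-0.9744,-4.7680)
  v8: (1-0.427)·(1.45,-3.7) + 0.427·(-0.05,-4.32) = (0.8095,-3.9647)
Shoelace sum Σ(x_i·y_{i+1} − x_{i+1}·y_i):
  i=1: 4.5068·2.4430 − 2.8440·0.9845 = +8.2103 (running +8.2103)
  i=2: 2.8440·2.1955 − -0.5304·2.4430 = +7.5397 (running +15.7500)
  i=3: -0.5304·1.0098 − -5.3745·2.1955 = +11.2642 (running +27.0142)
  i=4: -5.3745·-0.8163 − -5.0711·1.0098 = +9.5080 (running +36.5222)
  i=5: -5.0711·-3.7960 − -3.4356·-0.8163 = +16.4453 (running +52.9675)
  i=6: -3.4356·-4.7680 − -0.9744·-3.7960 = +12.6820 (running +65.6495)
  i=7: -0.9744·-3.9647 − 0.8095·-4.7680 = +7.7231 (running +73.3727)
  i=8: 0.8095·0.9845 − 4.5068·-3.9647 = +18.6654 (running +92.0380)
Area = |Σ|/2 = |92.0380|/2 = 46.0190

Area at t=0.427: 46.0190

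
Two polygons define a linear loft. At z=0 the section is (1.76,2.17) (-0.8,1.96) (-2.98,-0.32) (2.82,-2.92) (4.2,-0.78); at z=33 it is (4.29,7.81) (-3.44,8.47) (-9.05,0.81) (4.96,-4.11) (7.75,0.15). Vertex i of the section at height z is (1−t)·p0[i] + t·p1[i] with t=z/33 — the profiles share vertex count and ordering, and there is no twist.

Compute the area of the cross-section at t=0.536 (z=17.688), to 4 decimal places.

Cross-section at t=0.536: each vertex is (1-t)·p0[i] + t·p1[i].
  v1: (1-0.536)·(1.76,2.17) + 0.536·(4.29,7.81) = (3.1161,5.1930)
  v2: (1-0.536)·(-0.8,1.96) + 0.536·(-3.44,8.47) = (-2.2150,5.4494)
  v3: (1-0.536)·(-2.98,-0.32) + 0.536·(-9.05,0.81) = (-6.2335,0.2857)
  v4: (1-0.536)·(2.82,-2.92) + 0.536·(4.96,-4.11) = (3.9670,-3.5578)
  v5: (1-0.536)·(4.2,-0.78) + 0.536·(7.75,0.15) = (6.1028,-0.2815)
Shoelace sum Σ(x_i·y_{i+1} − x_{i+1}·y_i):
  i=1: 3.1161·5.4494 − -2.2150·5.1930 = +28.4834 (running +28.4834)
  i=2: -2.2150·0.2857 − -6.2335·5.4494 = +33.3359 (running +61.8193)
  i=3: -6.2335·-3.5578 − 3.9670·0.2857 = +21.0446 (running +82.8639)
  i=4: 3.9670·-0.2815 − 6.1028·-3.5578 = +20.5960 (running +103.4599)
  i=5: 6.1028·5.1930 − 3.1161·-0.2815 = +32.5693 (running +136.0292)
Area = |Σ|/2 = |136.0292|/2 = 68.0146

Area at t=0.536: 68.0146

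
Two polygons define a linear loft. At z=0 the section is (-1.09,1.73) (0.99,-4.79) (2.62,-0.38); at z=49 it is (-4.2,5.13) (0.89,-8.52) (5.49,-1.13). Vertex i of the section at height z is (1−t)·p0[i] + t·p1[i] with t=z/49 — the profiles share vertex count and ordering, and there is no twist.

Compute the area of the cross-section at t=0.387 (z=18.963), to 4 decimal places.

Area at t=0.387: 21.9214

Cross-section at t=0.387: each vertex is (1-t)·p0[i] + t·p1[i].
  v1: (1-0.387)·(-1.09,1.73) + 0.387·(-4.2,5.13) = (-2.2936,3.0458)
  v2: (1-0.387)·(0.99,-4.79) + 0.387·(0.89,-8.52) = (0.9513,-6.2335)
  v3: (1-0.387)·(2.62,-0.38) + 0.387·(5.49,-1.13) = (3.7307,-0.6703)
Shoelace sum Σ(x_i·y_{i+1} − x_{i+1}·y_i):
  i=1: -2.2936·-6.2335 − 0.9513·3.0458 = +11.3995 (running +11.3995)
  i=2: 0.9513·-0.6703 − 3.7307·-6.2335 = +22.6177 (running +34.0172)
  i=3: 3.7307·3.0458 − -2.2936·-0.6703 = +9.8257 (running +43.8429)
Area = |Σ|/2 = |43.8429|/2 = 21.9214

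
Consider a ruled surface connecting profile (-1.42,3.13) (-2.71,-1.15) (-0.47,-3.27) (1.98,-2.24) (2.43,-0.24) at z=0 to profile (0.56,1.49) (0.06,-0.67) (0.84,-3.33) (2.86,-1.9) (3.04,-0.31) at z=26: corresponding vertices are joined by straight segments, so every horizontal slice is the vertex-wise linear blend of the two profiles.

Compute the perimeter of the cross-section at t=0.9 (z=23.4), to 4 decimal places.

Perimeter at t=0.9: 12.6067

Cross-section at t=0.9: each vertex is (1-t)·p0[i] + t·p1[i].
  v1: (1-0.9)·(-1.42,3.13) + 0.9·(0.56,1.49) = (0.3620,1.6540)
  v2: (1-0.9)·(-2.71,-1.15) + 0.9·(0.06,-0.67) = (-0.2170,-0.7180)
  v3: (1-0.9)·(-0.47,-3.27) + 0.9·(0.84,-3.33) = (0.7090,-3.3240)
  v4: (1-0.9)·(1.98,-2.24) + 0.9·(2.86,-1.9) = (2.7720,-1.9340)
  v5: (1-0.9)·(2.43,-0.24) + 0.9·(3.04,-0.31) = (2.9790,-0.3030)
Perimeter = Σ |v_{i+1} − v_i|:
  edge 1→2: √(-0.5790² + -2.3720²) = 2.4416 (running 2.4416)
  edge 2→3: √(0.9260² + -2.6060²) = 2.7656 (running 5.2073)
  edge 3→4: √(2.0630² + 1.3900²) = 2.4876 (running 7.6949)
  edge 4→5: √(0.2070² + 1.6310²) = 1.6441 (running 9.3389)
  edge 5→1: √(-2.6170² + 1.9570²) = 3.2678 (running 12.6067)
Perimeter = 12.6067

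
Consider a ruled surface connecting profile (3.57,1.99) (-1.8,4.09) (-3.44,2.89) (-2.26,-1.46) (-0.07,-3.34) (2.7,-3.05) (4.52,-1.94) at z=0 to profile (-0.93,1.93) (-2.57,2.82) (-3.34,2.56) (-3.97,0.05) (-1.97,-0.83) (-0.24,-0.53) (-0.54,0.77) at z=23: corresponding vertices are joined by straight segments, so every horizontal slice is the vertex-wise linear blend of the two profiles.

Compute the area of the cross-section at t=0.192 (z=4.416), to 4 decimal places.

Cross-section at t=0.192: each vertex is (1-t)·p0[i] + t·p1[i].
  v1: (1-0.192)·(3.57,1.99) + 0.192·(-0.93,1.93) = (2.7060,1.9785)
  v2: (1-0.192)·(-1.8,4.09) + 0.192·(-2.57,2.82) = (-1.9478,3.8462)
  v3: (1-0.192)·(-3.44,2.89) + 0.192·(-3.34,2.56) = (-3.4208,2.8266)
  v4: (1-0.192)·(-2.26,-1.46) + 0.192·(-3.97,0.05) = (-2.5883,-1.1701)
  v5: (1-0.192)·(-0.07,-3.34) + 0.192·(-1.97,-0.83) = (-0.4348,-2.8581)
  v6: (1-0.192)·(2.7,-3.05) + 0.192·(-0.24,-0.53) = (2.1355,-2.5662)
  v7: (1-0.192)·(4.52,-1.94) + 0.192·(-0.54,0.77) = (3.5485,-1.4197)
Shoelace sum Σ(x_i·y_{i+1} − x_{i+1}·y_i):
  i=1: 2.7060·3.8462 − -1.9478·1.9785 = +14.2615 (running +14.2615)
  i=2: -1.9478·2.8266 − -3.4208·3.8462 = +7.6511 (running +21.9126)
  i=3: -3.4208·-1.1701 − -2.5883·2.8266 = +11.3189 (running +33.2314)
  i=4: -2.5883·-2.8581 − -0.4348·-1.1701 = +6.8889 (running +40.1203)
  i=5: -0.4348·-2.5662 − 2.1355·-2.8581 = +7.2193 (running +47.3396)
  i=6: 2.1355·-1.4197 − 3.5485·-2.5662 = +6.0742 (running +53.4138)
  i=7: 3.5485·1.9785 − 2.7060·-1.4197 = +10.8623 (running +64.2760)
Area = |Σ|/2 = |64.2760|/2 = 32.1380

Area at t=0.192: 32.1380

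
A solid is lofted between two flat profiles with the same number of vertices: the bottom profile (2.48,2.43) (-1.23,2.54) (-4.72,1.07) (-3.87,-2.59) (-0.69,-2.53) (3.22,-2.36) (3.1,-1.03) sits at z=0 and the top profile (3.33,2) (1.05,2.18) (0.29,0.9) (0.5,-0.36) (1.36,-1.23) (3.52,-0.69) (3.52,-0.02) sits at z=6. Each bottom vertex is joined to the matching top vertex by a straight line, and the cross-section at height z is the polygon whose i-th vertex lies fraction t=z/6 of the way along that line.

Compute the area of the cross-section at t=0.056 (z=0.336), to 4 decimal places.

Area at t=0.056: 32.2392

Cross-section at t=0.056: each vertex is (1-t)·p0[i] + t·p1[i].
  v1: (1-0.056)·(2.48,2.43) + 0.056·(3.33,2) = (2.5276,2.4059)
  v2: (1-0.056)·(-1.23,2.54) + 0.056·(1.05,2.18) = (-1.1023,2.5198)
  v3: (1-0.056)·(-4.72,1.07) + 0.056·(0.29,0.9) = (-4.4394,1.0605)
  v4: (1-0.056)·(-3.87,-2.59) + 0.056·(0.5,-0.36) = (-3.6253,-2.4651)
  v5: (1-0.056)·(-0.69,-2.53) + 0.056·(1.36,-1.23) = (-0.5752,-2.4572)
  v6: (1-0.056)·(3.22,-2.36) + 0.056·(3.52,-0.69) = (3.2368,-2.2665)
  v7: (1-0.056)·(3.1,-1.03) + 0.056·(3.52,-0.02) = (3.1235,-0.9734)
Shoelace sum Σ(x_i·y_{i+1} − x_{i+1}·y_i):
  i=1: 2.5276·2.5198 − -1.1023·2.4059 = +9.0212 (running +9.0212)
  i=2: -1.1023·1.0605 − -4.4394·2.5198 = +10.0177 (running +19.0389)
  i=3: -4.4394·-2.4651 − -3.6253·1.0605 = +14.7883 (running +33.8272)
  i=4: -3.6253·-2.4572 − -0.5752·-2.4651 = +7.4901 (running +41.3173)
  i=5: -0.5752·-2.2665 − 3.2368·-2.4572 = +9.2571 (running +50.5745)
  i=6: 3.2368·-0.9734 − 3.1235·-2.2665 = +3.9286 (running +54.5030)
  i=7: 3.1235·2.4059 − 2.5276·-0.9734 = +9.9754 (running +64.4784)
Area = |Σ|/2 = |64.4784|/2 = 32.2392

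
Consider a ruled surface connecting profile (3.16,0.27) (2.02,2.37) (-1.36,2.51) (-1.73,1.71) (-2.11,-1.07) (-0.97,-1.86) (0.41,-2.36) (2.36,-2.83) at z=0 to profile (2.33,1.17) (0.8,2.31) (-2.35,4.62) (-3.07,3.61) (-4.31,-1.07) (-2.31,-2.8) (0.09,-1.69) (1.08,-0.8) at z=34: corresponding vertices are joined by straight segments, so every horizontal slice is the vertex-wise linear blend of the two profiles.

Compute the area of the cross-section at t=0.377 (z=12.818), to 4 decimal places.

Cross-section at t=0.377: each vertex is (1-t)·p0[i] + t·p1[i].
  v1: (1-0.377)·(3.16,0.27) + 0.377·(2.33,1.17) = (2.8471,0.6093)
  v2: (1-0.377)·(2.02,2.37) + 0.377·(0.8,2.31) = (1.5601,2.3474)
  v3: (1-0.377)·(-1.36,2.51) + 0.377·(-2.35,4.62) = (-1.7332,3.3055)
  v4: (1-0.377)·(-1.73,1.71) + 0.377·(-3.07,3.61) = (-2.2352,2.4263)
  v5: (1-0.377)·(-2.11,-1.07) + 0.377·(-4.31,-1.07) = (-2.9394,-1.0700)
  v6: (1-0.377)·(-0.97,-1.86) + 0.377·(-2.31,-2.8) = (-1.4752,-2.2144)
  v7: (1-0.377)·(0.41,-2.36) + 0.377·(0.09,-1.69) = (0.2894,-2.1074)
  v8: (1-0.377)·(2.36,-2.83) + 0.377·(1.08,-0.8) = (1.8774,-2.0647)
Shoelace sum Σ(x_i·y_{i+1} − x_{i+1}·y_i):
  i=1: 2.8471·2.3474 − 1.5601·0.6093 = +5.7327 (running +5.7327)
  i=2: 1.5601·3.3055 − -1.7332·2.3474 = +9.2253 (running +14.9579)
  i=3: -1.7332·2.4263 − -2.2352·3.3055 = +3.1830 (running +18.1409)
  i=4: -2.2352·-1.0700 − -2.9394·2.4263 = +9.5235 (running +27.6644)
  i=5: -2.9394·-2.2144 − -1.4752·-1.0700 = +4.9305 (running +32.5949)
  i=6: -1.4752·-2.1074 − 0.2894·-2.2144 = +3.7496 (running +36.3445)
  i=7: 0.2894·-2.0647 − 1.8774·-2.1074 = +3.3591 (running +39.7036)
  i=8: 1.8774·0.6093 − 2.8471·-2.0647 = +7.0223 (running +46.7259)
Area = |Σ|/2 = |46.7259|/2 = 23.3629

Area at t=0.377: 23.3629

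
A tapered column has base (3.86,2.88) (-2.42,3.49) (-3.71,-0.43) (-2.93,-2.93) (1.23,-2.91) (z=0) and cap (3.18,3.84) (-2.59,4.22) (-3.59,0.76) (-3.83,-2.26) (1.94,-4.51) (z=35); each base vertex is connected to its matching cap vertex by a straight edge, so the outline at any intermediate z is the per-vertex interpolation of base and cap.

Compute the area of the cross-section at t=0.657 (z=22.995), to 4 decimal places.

Area at t=0.657: 41.9447

Cross-section at t=0.657: each vertex is (1-t)·p0[i] + t·p1[i].
  v1: (1-0.657)·(3.86,2.88) + 0.657·(3.18,3.84) = (3.4132,3.5107)
  v2: (1-0.657)·(-2.42,3.49) + 0.657·(-2.59,4.22) = (-2.5317,3.9696)
  v3: (1-0.657)·(-3.71,-0.43) + 0.657·(-3.59,0.76) = (-3.6312,0.3518)
  v4: (1-0.657)·(-2.93,-2.93) + 0.657·(-3.83,-2.26) = (-3.5213,-2.4898)
  v5: (1-0.657)·(1.23,-2.91) + 0.657·(1.94,-4.51) = (1.6965,-3.9612)
Shoelace sum Σ(x_i·y_{i+1} − x_{i+1}·y_i):
  i=1: 3.4132·3.9696 − -2.5317·3.5107 = +22.4373 (running +22.4373)
  i=2: -2.5317·0.3518 − -3.6312·3.9696 = +13.5236 (running +35.9609)
  i=3: -3.6312·-2.4898 − -3.5213·0.3518 = +10.2798 (running +46.2406)
  i=4: -3.5213·-3.9612 − 1.6965·-2.4898 = +18.1725 (running +64.4131)
  i=5: 1.6965·3.5107 − 3.4132·-3.9612 = +19.4764 (running +83.8895)
Area = |Σ|/2 = |83.8895|/2 = 41.9447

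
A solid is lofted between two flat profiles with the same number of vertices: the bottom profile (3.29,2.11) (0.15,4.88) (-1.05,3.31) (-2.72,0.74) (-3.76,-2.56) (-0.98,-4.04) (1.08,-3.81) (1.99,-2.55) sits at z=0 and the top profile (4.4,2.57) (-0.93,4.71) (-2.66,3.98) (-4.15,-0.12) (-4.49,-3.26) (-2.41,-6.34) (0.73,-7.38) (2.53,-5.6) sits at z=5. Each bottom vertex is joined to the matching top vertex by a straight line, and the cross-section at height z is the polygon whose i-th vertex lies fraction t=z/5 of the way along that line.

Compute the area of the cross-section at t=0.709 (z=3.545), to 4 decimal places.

Cross-section at t=0.709: each vertex is (1-t)·p0[i] + t·p1[i].
  v1: (1-0.709)·(3.29,2.11) + 0.709·(4.4,2.57) = (4.0770,2.4361)
  v2: (1-0.709)·(0.15,4.88) + 0.709·(-0.93,4.71) = (-0.6157,4.7595)
  v3: (1-0.709)·(-1.05,3.31) + 0.709·(-2.66,3.98) = (-2.1915,3.7850)
  v4: (1-0.709)·(-2.72,0.74) + 0.709·(-4.15,-0.12) = (-3.7339,0.1303)
  v5: (1-0.709)·(-3.76,-2.56) + 0.709·(-4.49,-3.26) = (-4.2776,-3.0563)
  v6: (1-0.709)·(-0.98,-4.04) + 0.709·(-2.41,-6.34) = (-1.9939,-5.6707)
  v7: (1-0.709)·(1.08,-3.81) + 0.709·(0.73,-7.38) = (0.8318,-6.3411)
  v8: (1-0.709)·(1.99,-2.55) + 0.709·(2.53,-5.6) = (2.3729,-4.7124)
Shoelace sum Σ(x_i·y_{i+1} − x_{i+1}·y_i):
  i=1: 4.0770·4.7595 − -0.6157·2.4361 = +20.9043 (running +20.9043)
  i=2: -0.6157·3.7850 − -2.1915·4.7595 = +8.0998 (running +29.0041)
  i=3: -2.1915·0.1303 − -3.7339·3.7850 = +13.8473 (running +42.8515)
  i=4: -3.7339·-3.0563 − -4.2776·0.1303 = +11.9690 (running +54.8205)
  i=5: -4.2776·-5.6707 − -1.9939·-3.0563 = +18.1630 (running +72.9834)
  i=6: -1.9939·-6.3411 − 0.8318·-5.6707 = +17.3606 (running +90.3440)
  i=7: 0.8318·-4.7124 − 2.3729·-6.3411 = +11.1266 (running +101.4705)
  i=8: 2.3729·2.4361 − 4.0770·-4.7124 = +24.9932 (running +126.4638)
Area = |Σ|/2 = |126.4638|/2 = 63.2319

Area at t=0.709: 63.2319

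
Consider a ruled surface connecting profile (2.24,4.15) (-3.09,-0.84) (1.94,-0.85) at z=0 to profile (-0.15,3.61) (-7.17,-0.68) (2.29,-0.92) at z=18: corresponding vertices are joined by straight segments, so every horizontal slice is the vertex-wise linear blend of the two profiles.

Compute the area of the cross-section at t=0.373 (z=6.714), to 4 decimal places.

Area at t=0.373: 16.0856

Cross-section at t=0.373: each vertex is (1-t)·p0[i] + t·p1[i].
  v1: (1-0.373)·(2.24,4.15) + 0.373·(-0.15,3.61) = (1.3485,3.9486)
  v2: (1-0.373)·(-3.09,-0.84) + 0.373·(-7.17,-0.68) = (-4.6118,-0.7803)
  v3: (1-0.373)·(1.94,-0.85) + 0.373·(2.29,-0.92) = (2.0705,-0.8761)
Shoelace sum Σ(x_i·y_{i+1} − x_{i+1}·y_i):
  i=1: 1.3485·-0.7803 − -4.6118·3.9486 = +17.1579 (running +17.1579)
  i=2: -4.6118·-0.8761 − 2.0705·-0.7803 = +5.6562 (running +22.8141)
  i=3: 2.0705·3.9486 − 1.3485·-0.8761 = +9.3572 (running +32.1713)
Area = |Σ|/2 = |32.1713|/2 = 16.0856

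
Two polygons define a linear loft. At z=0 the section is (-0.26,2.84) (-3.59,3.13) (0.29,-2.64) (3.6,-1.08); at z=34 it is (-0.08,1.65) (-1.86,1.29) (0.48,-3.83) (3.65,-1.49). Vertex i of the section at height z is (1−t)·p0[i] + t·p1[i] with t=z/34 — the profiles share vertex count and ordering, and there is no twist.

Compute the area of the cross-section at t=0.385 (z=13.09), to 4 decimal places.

Area at t=0.385: 16.9150

Cross-section at t=0.385: each vertex is (1-t)·p0[i] + t·p1[i].
  v1: (1-0.385)·(-0.26,2.84) + 0.385·(-0.08,1.65) = (-0.1907,2.3819)
  v2: (1-0.385)·(-3.59,3.13) + 0.385·(-1.86,1.29) = (-2.9240,2.4216)
  v3: (1-0.385)·(0.29,-2.64) + 0.385·(0.48,-3.83) = (0.3631,-3.0982)
  v4: (1-0.385)·(3.6,-1.08) + 0.385·(3.65,-1.49) = (3.6193,-1.2378)
Shoelace sum Σ(x_i·y_{i+1} − x_{i+1}·y_i):
  i=1: -0.1907·2.4216 − -2.9240·2.3819 = +6.5026 (running +6.5026)
  i=2: -2.9240·-3.0982 − 0.3631·2.4216 = +8.1794 (running +14.6820)
  i=3: 0.3631·-1.2378 − 3.6193·-3.0982 = +10.7635 (running +25.4455)
  i=4: 3.6193·2.3819 − -0.1907·-1.2378 = +8.3845 (running +33.8299)
Area = |Σ|/2 = |33.8299|/2 = 16.9150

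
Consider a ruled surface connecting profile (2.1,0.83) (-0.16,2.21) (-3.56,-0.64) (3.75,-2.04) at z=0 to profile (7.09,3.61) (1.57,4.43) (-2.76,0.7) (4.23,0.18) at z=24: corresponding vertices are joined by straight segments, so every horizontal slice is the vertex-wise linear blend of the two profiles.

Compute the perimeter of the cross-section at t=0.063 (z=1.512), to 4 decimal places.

Cross-section at t=0.063: each vertex is (1-t)·p0[i] + t·p1[i].
  v1: (1-0.063)·(2.1,0.83) + 0.063·(7.09,3.61) = (2.4144,1.0051)
  v2: (1-0.063)·(-0.16,2.21) + 0.063·(1.57,4.43) = (-0.0510,2.3499)
  v3: (1-0.063)·(-3.56,-0.64) + 0.063·(-2.76,0.7) = (-3.5096,-0.5556)
  v4: (1-0.063)·(3.75,-2.04) + 0.063·(4.23,0.18) = (3.7802,-1.9001)
Perimeter = Σ |v_{i+1} − v_i|:
  edge 1→2: √(-2.4654² + 1.3447²) = 2.8083 (running 2.8083)
  edge 2→3: √(-3.4586² + -2.9054²) = 4.5170 (running 7.3253)
  edge 3→4: √(7.2898² + -1.3446²) = 7.4128 (running 14.7381)
  edge 4→1: √(-1.3659² + 2.9053²) = 3.2103 (running 17.9484)
Perimeter = 17.9484

Perimeter at t=0.063: 17.9484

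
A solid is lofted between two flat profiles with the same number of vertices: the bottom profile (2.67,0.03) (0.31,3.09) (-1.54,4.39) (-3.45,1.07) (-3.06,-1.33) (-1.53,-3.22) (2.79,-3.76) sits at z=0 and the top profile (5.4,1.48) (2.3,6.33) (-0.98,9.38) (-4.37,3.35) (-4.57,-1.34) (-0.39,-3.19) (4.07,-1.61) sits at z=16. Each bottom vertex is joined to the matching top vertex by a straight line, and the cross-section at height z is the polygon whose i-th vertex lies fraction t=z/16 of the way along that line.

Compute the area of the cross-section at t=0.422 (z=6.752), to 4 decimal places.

Area at t=0.422: 50.8339

Cross-section at t=0.422: each vertex is (1-t)·p0[i] + t·p1[i].
  v1: (1-0.422)·(2.67,0.03) + 0.422·(5.4,1.48) = (3.8221,0.6419)
  v2: (1-0.422)·(0.31,3.09) + 0.422·(2.3,6.33) = (1.1498,4.4573)
  v3: (1-0.422)·(-1.54,4.39) + 0.422·(-0.98,9.38) = (-1.3037,6.4958)
  v4: (1-0.422)·(-3.45,1.07) + 0.422·(-4.37,3.35) = (-3.8382,2.0322)
  v5: (1-0.422)·(-3.06,-1.33) + 0.422·(-4.57,-1.34) = (-3.6972,-1.3342)
  v6: (1-0.422)·(-1.53,-3.22) + 0.422·(-0.39,-3.19) = (-1.0489,-3.2073)
  v7: (1-0.422)·(2.79,-3.76) + 0.422·(4.07,-1.61) = (3.3302,-2.8527)
Shoelace sum Σ(x_i·y_{i+1} − x_{i+1}·y_i):
  i=1: 3.8221·4.4573 − 1.1498·0.6419 = +16.2979 (running +16.2979)
  i=2: 1.1498·6.4958 − -1.3037·4.4573 = +13.2796 (running +29.5775)
  i=3: -1.3037·2.0322 − -3.8382·6.4958 = +22.2831 (running +51.8606)
  i=4: -3.8382·-1.3342 − -3.6972·2.0322 = +12.6344 (running +64.4950)
  i=5: -3.6972·-3.2073 − -1.0489·-1.3342 = +10.4588 (running +74.9538)
  i=6: -1.0489·-2.8527 − 3.3302·-3.2073 = +13.6732 (running +88.6270)
  i=7: 3.3302·0.6419 − 3.8221·-2.8527 = +13.0408 (running +101.6678)
Area = |Σ|/2 = |101.6678|/2 = 50.8339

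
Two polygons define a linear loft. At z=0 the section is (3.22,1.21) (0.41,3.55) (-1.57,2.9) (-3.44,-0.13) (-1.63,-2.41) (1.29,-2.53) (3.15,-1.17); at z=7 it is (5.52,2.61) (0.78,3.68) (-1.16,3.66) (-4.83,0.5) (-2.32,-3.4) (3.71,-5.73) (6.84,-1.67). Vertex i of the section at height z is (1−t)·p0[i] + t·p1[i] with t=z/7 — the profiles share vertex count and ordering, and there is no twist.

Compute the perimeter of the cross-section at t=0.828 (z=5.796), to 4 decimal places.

Cross-section at t=0.828: each vertex is (1-t)·p0[i] + t·p1[i].
  v1: (1-0.828)·(3.22,1.21) + 0.828·(5.52,2.61) = (5.1244,2.3692)
  v2: (1-0.828)·(0.41,3.55) + 0.828·(0.78,3.68) = (0.7164,3.6576)
  v3: (1-0.828)·(-1.57,2.9) + 0.828·(-1.16,3.66) = (-1.2305,3.5293)
  v4: (1-0.828)·(-3.44,-0.13) + 0.828·(-4.83,0.5) = (-4.5909,0.3916)
  v5: (1-0.828)·(-1.63,-2.41) + 0.828·(-2.32,-3.4) = (-2.2013,-3.2297)
  v6: (1-0.828)·(1.29,-2.53) + 0.828·(3.71,-5.73) = (3.2938,-5.1796)
  v7: (1-0.828)·(3.15,-1.17) + 0.828·(6.84,-1.67) = (6.2053,-1.5840)
Perimeter = Σ |v_{i+1} − v_i|:
  edge 1→2: √(-4.4080² + 1.2884²) = 4.5925 (running 4.5925)
  edge 2→3: √(-1.9469² + -0.1284²) = 1.9511 (running 6.5436)
  edge 3→4: √(-3.3604² + -3.1376²) = 4.5975 (running 11.1411)
  edge 4→5: √(2.3896² + -3.6214²) = 4.3387 (running 15.4798)
  edge 5→6: √(5.4951² + -1.9499²) = 5.8308 (running 21.3106)
  edge 6→7: √(2.9116² + 3.5956²) = 4.6266 (running 25.9372)
  edge 7→1: √(-1.0809² + 3.9532²) = 4.0983 (running 30.0355)
Perimeter = 30.0355

Perimeter at t=0.828: 30.0355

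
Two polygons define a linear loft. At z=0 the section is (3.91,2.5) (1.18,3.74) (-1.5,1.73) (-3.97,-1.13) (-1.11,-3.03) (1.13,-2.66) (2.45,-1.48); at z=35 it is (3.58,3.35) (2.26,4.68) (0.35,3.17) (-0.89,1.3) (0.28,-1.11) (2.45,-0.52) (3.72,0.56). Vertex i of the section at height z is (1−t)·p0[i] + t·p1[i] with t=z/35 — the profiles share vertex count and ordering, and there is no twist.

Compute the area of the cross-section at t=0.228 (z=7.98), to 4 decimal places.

Area at t=0.228: 27.5421

Cross-section at t=0.228: each vertex is (1-t)·p0[i] + t·p1[i].
  v1: (1-0.228)·(3.91,2.5) + 0.228·(3.58,3.35) = (3.8348,2.6938)
  v2: (1-0.228)·(1.18,3.74) + 0.228·(2.26,4.68) = (1.4262,3.9543)
  v3: (1-0.228)·(-1.5,1.73) + 0.228·(0.35,3.17) = (-1.0782,2.0583)
  v4: (1-0.228)·(-3.97,-1.13) + 0.228·(-0.89,1.3) = (-3.2678,-0.5760)
  v5: (1-0.228)·(-1.11,-3.03) + 0.228·(0.28,-1.11) = (-0.7931,-2.5922)
  v6: (1-0.228)·(1.13,-2.66) + 0.228·(2.45,-0.52) = (1.4310,-2.1721)
  v7: (1-0.228)·(2.45,-1.48) + 0.228·(3.72,0.56) = (2.7396,-1.0149)
Shoelace sum Σ(x_i·y_{i+1} − x_{i+1}·y_i):
  i=1: 3.8348·3.9543 − 1.4262·2.6938 = +11.3219 (running +11.3219)
  i=2: 1.4262·2.0583 − -1.0782·3.9543 = +7.1992 (running +18.5211)
  i=3: -1.0782·-0.5760 − -3.2678·2.0583 = +7.3471 (running +25.8682)
  i=4: -3.2678·-2.5922 − -0.7931·-0.5760 = +8.0140 (running +33.8822)
  i=5: -0.7931·-2.1721 − 1.4310·-2.5922 = +5.4320 (running +39.3142)
  i=6: 1.4310·-1.0149 − 2.7396·-2.1721 = +4.4983 (running +43.8125)
  i=7: 2.7396·2.6938 − 3.8348·-1.0149 = +11.2716 (running +55.0842)
Area = |Σ|/2 = |55.0842|/2 = 27.5421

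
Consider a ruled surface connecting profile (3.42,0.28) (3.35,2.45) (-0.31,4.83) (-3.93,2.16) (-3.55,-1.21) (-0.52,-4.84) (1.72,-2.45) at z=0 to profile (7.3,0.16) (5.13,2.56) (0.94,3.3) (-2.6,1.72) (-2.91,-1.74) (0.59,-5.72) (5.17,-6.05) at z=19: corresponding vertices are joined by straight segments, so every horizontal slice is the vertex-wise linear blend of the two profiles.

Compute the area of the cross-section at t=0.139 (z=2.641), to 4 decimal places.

Area at t=0.139: 47.8991

Cross-section at t=0.139: each vertex is (1-t)·p0[i] + t·p1[i].
  v1: (1-0.139)·(3.42,0.28) + 0.139·(7.3,0.16) = (3.9593,0.2633)
  v2: (1-0.139)·(3.35,2.45) + 0.139·(5.13,2.56) = (3.5974,2.4653)
  v3: (1-0.139)·(-0.31,4.83) + 0.139·(0.94,3.3) = (-0.1362,4.6173)
  v4: (1-0.139)·(-3.93,2.16) + 0.139·(-2.6,1.72) = (-3.7451,2.0988)
  v5: (1-0.139)·(-3.55,-1.21) + 0.139·(-2.91,-1.74) = (-3.4610,-1.2837)
  v6: (1-0.139)·(-0.52,-4.84) + 0.139·(0.59,-5.72) = (-0.3657,-4.9623)
  v7: (1-0.139)·(1.72,-2.45) + 0.139·(5.17,-6.05) = (2.1996,-2.9504)
Shoelace sum Σ(x_i·y_{i+1} − x_{i+1}·y_i):
  i=1: 3.9593·2.4653 − 3.5974·0.2633 = +8.8136 (running +8.8136)
  i=2: 3.5974·4.6173 − -0.1362·2.4653 = +16.9464 (running +25.7600)
  i=3: -0.1362·2.0988 − -3.7451·4.6173 = +17.0065 (running +42.7665)
  i=4: -3.7451·-1.2837 − -3.4610·2.0988 = +12.0717 (running +54.8382)
  i=5: -3.4610·-4.9623 − -0.3657·-1.2837 = +16.7053 (running +71.5435)
  i=6: -0.3657·-2.9504 − 2.1996·-4.9623 = +11.9939 (running +83.5374)
  i=7: 2.1996·0.2633 − 3.9593·-2.9504 = +12.2608 (running +95.7981)
Area = |Σ|/2 = |95.7981|/2 = 47.8991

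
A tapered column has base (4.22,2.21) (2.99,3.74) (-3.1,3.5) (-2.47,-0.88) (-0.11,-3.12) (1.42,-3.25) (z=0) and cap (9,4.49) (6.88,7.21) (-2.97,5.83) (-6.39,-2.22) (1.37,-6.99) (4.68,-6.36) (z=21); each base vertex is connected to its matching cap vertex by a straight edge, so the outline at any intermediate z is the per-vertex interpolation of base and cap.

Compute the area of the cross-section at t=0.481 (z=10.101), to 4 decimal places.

Cross-section at t=0.481: each vertex is (1-t)·p0[i] + t·p1[i].
  v1: (1-0.481)·(4.22,2.21) + 0.481·(9,4.49) = (6.5192,3.3067)
  v2: (1-0.481)·(2.99,3.74) + 0.481·(6.88,7.21) = (4.8611,5.4091)
  v3: (1-0.481)·(-3.1,3.5) + 0.481·(-2.97,5.83) = (-3.0375,4.6207)
  v4: (1-0.481)·(-2.47,-0.88) + 0.481·(-6.39,-2.22) = (-4.3555,-1.5245)
  v5: (1-0.481)·(-0.11,-3.12) + 0.481·(1.37,-6.99) = (0.6019,-4.9815)
  v6: (1-0.481)·(1.42,-3.25) + 0.481·(4.68,-6.36) = (2.9881,-4.7459)
Shoelace sum Σ(x_i·y_{i+1} − x_{i+1}·y_i):
  i=1: 6.5192·5.4091 − 4.8611·3.3067 = +19.1886 (running +19.1886)
  i=2: 4.8611·4.6207 − -3.0375·5.4091 = +38.8917 (running +58.0803)
  i=3: -3.0375·-1.5245 − -4.3555·4.6207 = +24.7564 (running +82.8367)
  i=4: -4.3555·-4.9815 − 0.6019·-1.5245 = +22.6145 (running +105.4512)
  i=5: 0.6019·-4.7459 − 2.9881·-4.9815 = +12.0285 (running +117.4797)
  i=6: 2.9881·3.3067 − 6.5192·-4.7459 = +40.8200 (running +158.2997)
Area = |Σ|/2 = |158.2997|/2 = 79.1498

Area at t=0.481: 79.1498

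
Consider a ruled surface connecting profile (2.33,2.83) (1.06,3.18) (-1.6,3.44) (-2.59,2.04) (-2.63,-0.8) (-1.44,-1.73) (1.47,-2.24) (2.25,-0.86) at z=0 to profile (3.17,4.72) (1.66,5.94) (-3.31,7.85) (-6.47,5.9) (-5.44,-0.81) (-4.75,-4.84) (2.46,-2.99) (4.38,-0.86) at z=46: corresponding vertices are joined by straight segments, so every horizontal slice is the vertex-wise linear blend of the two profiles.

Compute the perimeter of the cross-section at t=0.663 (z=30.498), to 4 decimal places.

Perimeter at t=0.663: 30.9492

Cross-section at t=0.663: each vertex is (1-t)·p0[i] + t·p1[i].
  v1: (1-0.663)·(2.33,2.83) + 0.663·(3.17,4.72) = (2.8869,4.0831)
  v2: (1-0.663)·(1.06,3.18) + 0.663·(1.66,5.94) = (1.4578,5.0099)
  v3: (1-0.663)·(-1.6,3.44) + 0.663·(-3.31,7.85) = (-2.7337,6.3638)
  v4: (1-0.663)·(-2.59,2.04) + 0.663·(-6.47,5.9) = (-5.1624,4.5992)
  v5: (1-0.663)·(-2.63,-0.8) + 0.663·(-5.44,-0.81) = (-4.4930,-0.8066)
  v6: (1-0.663)·(-1.44,-1.73) + 0.663·(-4.75,-4.84) = (-3.6345,-3.7919)
  v7: (1-0.663)·(1.47,-2.24) + 0.663·(2.46,-2.99) = (2.1264,-2.7373)
  v8: (1-0.663)·(2.25,-0.86) + 0.663·(4.38,-0.86) = (3.6622,-0.8600)
Perimeter = Σ |v_{i+1} − v_i|:
  edge 1→2: √(-1.4291² + 0.9268²) = 1.7033 (running 1.7033)
  edge 2→3: √(-4.1915² + 1.3539²) = 4.4048 (running 6.1081)
  edge 3→4: √(-2.4287² + -1.7646²) = 3.0021 (running 9.1102)
  edge 4→5: √(0.6694² + -5.4058²) = 5.4471 (running 14.5573)
  edge 5→6: √(0.8585² + -2.9853²) = 3.1063 (running 17.6636)
  edge 6→7: √(5.7609² + 1.0547²) = 5.8566 (running 23.5203)
  edge 7→8: √(1.5358² + 1.8773²) = 2.4255 (running 25.9457)
  edge 8→1: √(-0.7753² + 4.9431²) = 5.0035 (running 30.9492)
Perimeter = 30.9492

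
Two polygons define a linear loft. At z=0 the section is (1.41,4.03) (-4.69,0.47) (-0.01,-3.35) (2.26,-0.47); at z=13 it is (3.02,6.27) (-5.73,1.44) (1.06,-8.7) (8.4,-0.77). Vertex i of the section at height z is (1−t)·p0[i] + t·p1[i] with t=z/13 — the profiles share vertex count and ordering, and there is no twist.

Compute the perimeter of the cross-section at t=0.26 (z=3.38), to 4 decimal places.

Perimeter at t=0.26: 26.4499

Cross-section at t=0.26: each vertex is (1-t)·p0[i] + t·p1[i].
  v1: (1-0.26)·(1.41,4.03) + 0.26·(3.02,6.27) = (1.8286,4.6124)
  v2: (1-0.26)·(-4.69,0.47) + 0.26·(-5.73,1.44) = (-4.9604,0.7222)
  v3: (1-0.26)·(-0.01,-3.35) + 0.26·(1.06,-8.7) = (0.2682,-4.7410)
  v4: (1-0.26)·(2.26,-0.47) + 0.26·(8.4,-0.77) = (3.8564,-0.5480)
Perimeter = Σ |v_{i+1} − v_i|:
  edge 1→2: √(-6.7890² + -3.8902²) = 7.8246 (running 7.8246)
  edge 2→3: √(5.2286² + -5.4632²) = 7.5621 (running 15.3867)
  edge 3→4: √(3.5882² + 4.1930²) = 5.5187 (running 20.9054)
  edge 4→1: √(-2.0278² + 5.1604²) = 5.5445 (running 26.4499)
Perimeter = 26.4499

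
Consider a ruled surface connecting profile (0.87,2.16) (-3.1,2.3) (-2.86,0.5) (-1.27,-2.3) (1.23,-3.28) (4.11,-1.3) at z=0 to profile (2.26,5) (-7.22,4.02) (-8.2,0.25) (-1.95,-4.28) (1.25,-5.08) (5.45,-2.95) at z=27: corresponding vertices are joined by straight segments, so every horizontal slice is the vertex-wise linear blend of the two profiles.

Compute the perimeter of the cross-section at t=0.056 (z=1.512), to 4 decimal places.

Perimeter at t=0.056: 20.8388

Cross-section at t=0.056: each vertex is (1-t)·p0[i] + t·p1[i].
  v1: (1-0.056)·(0.87,2.16) + 0.056·(2.26,5) = (0.9478,2.3190)
  v2: (1-0.056)·(-3.1,2.3) + 0.056·(-7.22,4.02) = (-3.3307,2.3963)
  v3: (1-0.056)·(-2.86,0.5) + 0.056·(-8.2,0.25) = (-3.1590,0.4860)
  v4: (1-0.056)·(-1.27,-2.3) + 0.056·(-1.95,-4.28) = (-1.3081,-2.4109)
  v5: (1-0.056)·(1.23,-3.28) + 0.056·(1.25,-5.08) = (1.2311,-3.3808)
  v6: (1-0.056)·(4.11,-1.3) + 0.056·(5.45,-2.95) = (4.1850,-1.3924)
Perimeter = Σ |v_{i+1} − v_i|:
  edge 1→2: √(-4.2786² + 0.0773²) = 4.2793 (running 4.2793)
  edge 2→3: √(0.1717² + -1.9103²) = 1.9180 (running 6.1973)
  edge 3→4: √(1.8510² + -2.8969²) = 3.4377 (running 9.6350)
  edge 4→5: √(2.5392² + -0.9699²) = 2.7181 (running 12.3531)
  edge 5→6: √(2.9539² + 1.9884²) = 3.5608 (running 15.9140)
  edge 6→1: √(-3.2372² + 3.7114²) = 4.9249 (running 20.8388)
Perimeter = 20.8388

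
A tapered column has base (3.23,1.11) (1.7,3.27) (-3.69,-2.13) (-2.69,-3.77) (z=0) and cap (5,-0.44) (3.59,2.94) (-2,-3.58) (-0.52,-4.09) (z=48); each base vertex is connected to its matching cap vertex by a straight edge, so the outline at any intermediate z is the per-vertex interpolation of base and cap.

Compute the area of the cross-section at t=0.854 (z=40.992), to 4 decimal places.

Cross-section at t=0.854: each vertex is (1-t)·p0[i] + t·p1[i].
  v1: (1-0.854)·(3.23,1.11) + 0.854·(5,-0.44) = (4.7416,-0.2137)
  v2: (1-0.854)·(1.7,3.27) + 0.854·(3.59,2.94) = (3.3141,2.9882)
  v3: (1-0.854)·(-3.69,-2.13) + 0.854·(-2,-3.58) = (-2.2467,-3.3683)
  v4: (1-0.854)·(-2.69,-3.77) + 0.854·(-0.52,-4.09) = (-0.8368,-4.0433)
Shoelace sum Σ(x_i·y_{i+1} − x_{i+1}·y_i):
  i=1: 4.7416·2.9882 − 3.3141·-0.2137 = +14.8769 (running +14.8769)
  i=2: 3.3141·-3.3683 − -2.2467·2.9882 = -4.4491 (running +10.4278)
  i=3: -2.2467·-4.0433 − -0.8368·-3.3683 = +6.2655 (running +16.6934)
  i=4: -0.8368·-0.2137 − 4.7416·-4.0433 = +19.3504 (running +36.0437)
Area = |Σ|/2 = |36.0437|/2 = 18.0219

Area at t=0.854: 18.0219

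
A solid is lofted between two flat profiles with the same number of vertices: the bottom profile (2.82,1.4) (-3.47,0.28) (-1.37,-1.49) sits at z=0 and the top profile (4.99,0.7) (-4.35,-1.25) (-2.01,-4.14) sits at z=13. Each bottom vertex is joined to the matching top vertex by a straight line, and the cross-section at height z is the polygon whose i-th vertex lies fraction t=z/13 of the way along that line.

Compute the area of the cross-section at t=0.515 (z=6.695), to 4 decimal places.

Area at t=0.515: 10.9443

Cross-section at t=0.515: each vertex is (1-t)·p0[i] + t·p1[i].
  v1: (1-0.515)·(2.82,1.4) + 0.515·(4.99,0.7) = (3.9375,1.0395)
  v2: (1-0.515)·(-3.47,0.28) + 0.515·(-4.35,-1.25) = (-3.9232,-0.5080)
  v3: (1-0.515)·(-1.37,-1.49) + 0.515·(-2.01,-4.14) = (-1.6996,-2.8548)
Shoelace sum Σ(x_i·y_{i+1} − x_{i+1}·y_i):
  i=1: 3.9375·-0.5080 − -3.9232·1.0395 = +2.0781 (running +2.0781)
  i=2: -3.9232·-2.8548 − -1.6996·-0.5080 = +10.3364 (running +12.4145)
  i=3: -1.6996·1.0395 − 3.9375·-2.8548 = +9.4740 (running +21.8885)
Area = |Σ|/2 = |21.8885|/2 = 10.9443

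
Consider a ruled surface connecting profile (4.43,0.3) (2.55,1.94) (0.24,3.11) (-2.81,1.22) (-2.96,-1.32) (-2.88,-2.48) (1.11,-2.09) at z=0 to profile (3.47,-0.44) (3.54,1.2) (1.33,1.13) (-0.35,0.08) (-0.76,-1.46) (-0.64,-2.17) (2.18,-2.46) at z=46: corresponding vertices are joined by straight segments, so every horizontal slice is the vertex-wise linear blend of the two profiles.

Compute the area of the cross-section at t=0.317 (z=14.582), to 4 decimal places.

Cross-section at t=0.317: each vertex is (1-t)·p0[i] + t·p1[i].
  v1: (1-0.317)·(4.43,0.3) + 0.317·(3.47,-0.44) = (4.1257,0.0654)
  v2: (1-0.317)·(2.55,1.94) + 0.317·(3.54,1.2) = (2.8638,1.7054)
  v3: (1-0.317)·(0.24,3.11) + 0.317·(1.33,1.13) = (0.5855,2.4823)
  v4: (1-0.317)·(-2.81,1.22) + 0.317·(-0.35,0.08) = (-2.0302,0.8586)
  v5: (1-0.317)·(-2.96,-1.32) + 0.317·(-0.76,-1.46) = (-2.2626,-1.3644)
  v6: (1-0.317)·(-2.88,-2.48) + 0.317·(-0.64,-2.17) = (-2.1699,-2.3817)
  v7: (1-0.317)·(1.11,-2.09) + 0.317·(2.18,-2.46) = (1.4492,-2.2073)
Shoelace sum Σ(x_i·y_{i+1} − x_{i+1}·y_i):
  i=1: 4.1257·1.7054 − 2.8638·0.0654 = +6.8487 (running +6.8487)
  i=2: 2.8638·2.4823 − 0.5855·1.7054 = +6.1104 (running +12.9591)
  i=3: 0.5855·0.8586 − -2.0302·2.4823 = +5.5423 (running +18.5014)
  i=4: -2.0302·-1.3644 − -2.2626·0.8586 = +4.7127 (running +23.2141)
  i=5: -2.2626·-2.3817 − -2.1699·-1.3644 = +2.4283 (running +25.6424)
  i=6: -2.1699·-2.2073 − 1.4492·-2.3817 = +8.2412 (running +33.8836)
  i=7: 1.4492·0.0654 − 4.1257·-2.2073 = +9.2014 (running +43.0850)
Area = |Σ|/2 = |43.0850|/2 = 21.5425

Area at t=0.317: 21.5425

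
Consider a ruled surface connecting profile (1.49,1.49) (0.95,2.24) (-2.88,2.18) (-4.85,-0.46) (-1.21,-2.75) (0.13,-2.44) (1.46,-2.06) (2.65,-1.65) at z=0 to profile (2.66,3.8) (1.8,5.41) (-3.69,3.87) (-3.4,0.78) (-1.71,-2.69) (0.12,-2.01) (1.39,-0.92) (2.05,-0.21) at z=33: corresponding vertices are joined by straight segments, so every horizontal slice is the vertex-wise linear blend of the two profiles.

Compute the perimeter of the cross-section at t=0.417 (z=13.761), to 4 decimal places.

Cross-section at t=0.417: each vertex is (1-t)·p0[i] + t·p1[i].
  v1: (1-0.417)·(1.49,1.49) + 0.417·(2.66,3.8) = (1.9779,2.4533)
  v2: (1-0.417)·(0.95,2.24) + 0.417·(1.8,5.41) = (1.3044,3.5619)
  v3: (1-0.417)·(-2.88,2.18) + 0.417·(-3.69,3.87) = (-3.2178,2.8847)
  v4: (1-0.417)·(-4.85,-0.46) + 0.417·(-3.4,0.78) = (-4.2453,0.0571)
  v5: (1-0.417)·(-1.21,-2.75) + 0.417·(-1.71,-2.69) = (-1.4185,-2.7250)
  v6: (1-0.417)·(0.13,-2.44) + 0.417·(0.12,-2.01) = (0.1258,-2.2607)
  v7: (1-0.417)·(1.46,-2.06) + 0.417·(1.39,-0.92) = (1.4308,-1.5846)
  v8: (1-0.417)·(2.65,-1.65) + 0.417·(2.05,-0.21) = (2.3998,-1.0495)
Perimeter = Σ |v_{i+1} − v_i|:
  edge 1→2: √(-0.6734² + 1.1086²) = 1.2971 (running 1.2971)
  edge 2→3: √(-4.5222² + -0.6772²) = 4.5726 (running 5.8698)
  edge 3→4: √(-1.0276² + -2.8277²) = 3.0086 (running 8.8783)
  edge 4→5: √(2.8268² + -2.7821²) = 3.9662 (running 12.8446)
  edge 5→6: √(1.5443² + 0.4643²) = 1.6126 (running 14.4572)
  edge 6→7: √(1.3050² + 0.6761²) = 1.4697 (running 15.9269)
  edge 7→8: √(0.9690² + 0.5351²) = 1.1069 (running 17.0338)
  edge 8→1: √(-0.4219² + 3.5028²) = 3.5281 (running 20.5619)
Perimeter = 20.5619

Perimeter at t=0.417: 20.5619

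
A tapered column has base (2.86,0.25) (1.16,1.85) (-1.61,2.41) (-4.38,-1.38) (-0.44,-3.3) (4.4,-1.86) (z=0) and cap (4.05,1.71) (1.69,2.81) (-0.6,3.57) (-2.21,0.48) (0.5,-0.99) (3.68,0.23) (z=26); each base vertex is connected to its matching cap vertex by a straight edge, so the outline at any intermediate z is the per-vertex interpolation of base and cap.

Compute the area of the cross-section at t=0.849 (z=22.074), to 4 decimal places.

Cross-section at t=0.849: each vertex is (1-t)·p0[i] + t·p1[i].
  v1: (1-0.849)·(2.86,0.25) + 0.849·(4.05,1.71) = (3.8703,1.4895)
  v2: (1-0.849)·(1.16,1.85) + 0.849·(1.69,2.81) = (1.6100,2.6650)
  v3: (1-0.849)·(-1.61,2.41) + 0.849·(-0.6,3.57) = (-0.7525,3.3948)
  v4: (1-0.849)·(-4.38,-1.38) + 0.849·(-2.21,0.48) = (-2.5377,0.1991)
  v5: (1-0.849)·(-0.44,-3.3) + 0.849·(0.5,-0.99) = (0.3581,-1.3388)
  v6: (1-0.849)·(4.4,-1.86) + 0.849·(3.68,0.23) = (3.7887,-0.0856)
Shoelace sum Σ(x_i·y_{i+1} − x_{i+1}·y_i):
  i=1: 3.8703·2.6650 − 1.6100·1.4895 = +7.9164 (running +7.9164)
  i=2: 1.6100·3.3948 − -0.7525·2.6650 = +7.4711 (running +15.3875)
  i=3: -0.7525·0.1991 − -2.5377·3.3948 = +8.4651 (running +23.8526)
  i=4: -2.5377·-1.3388 − 0.3581·0.1991 = +3.3262 (running +27.1788)
  i=5: 0.3581·-0.0856 − 3.7887·-1.3388 = +5.0417 (running +32.2205)
  i=6: 3.7887·1.4895 − 3.8703·-0.0856 = +5.9747 (running +38.1952)
Area = |Σ|/2 = |38.1952|/2 = 19.0976

Area at t=0.849: 19.0976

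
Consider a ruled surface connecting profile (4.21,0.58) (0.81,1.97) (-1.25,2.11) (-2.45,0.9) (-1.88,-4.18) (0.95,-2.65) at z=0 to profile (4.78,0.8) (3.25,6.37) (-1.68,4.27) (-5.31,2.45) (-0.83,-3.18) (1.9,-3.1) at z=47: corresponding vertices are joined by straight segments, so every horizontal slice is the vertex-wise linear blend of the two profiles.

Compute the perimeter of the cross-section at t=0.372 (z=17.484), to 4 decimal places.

Cross-section at t=0.372: each vertex is (1-t)·p0[i] + t·p1[i].
  v1: (1-0.372)·(4.21,0.58) + 0.372·(4.78,0.8) = (4.4220,0.6618)
  v2: (1-0.372)·(0.81,1.97) + 0.372·(3.25,6.37) = (1.7177,3.6068)
  v3: (1-0.372)·(-1.25,2.11) + 0.372·(-1.68,4.27) = (-1.4100,2.9135)
  v4: (1-0.372)·(-2.45,0.9) + 0.372·(-5.31,2.45) = (-3.5139,1.4766)
  v5: (1-0.372)·(-1.88,-4.18) + 0.372·(-0.83,-3.18) = (-1.4894,-3.8080)
  v6: (1-0.372)·(0.95,-2.65) + 0.372·(1.9,-3.1) = (1.3034,-2.8174)
Perimeter = Σ |v_{i+1} − v_i|:
  edge 1→2: √(-2.7044² + 2.9450²) = 3.9983 (running 3.9983)
  edge 2→3: √(-3.1276² + -0.6933²) = 3.2036 (running 7.2018)
  edge 3→4: √(-2.1040² + -1.4369²) = 2.5478 (running 9.7497)
  edge 4→5: √(2.0245² + -5.2846²) = 5.6591 (running 15.4088)
  edge 5→6: √(2.7928² + 0.9906²) = 2.9633 (running 18.3721)
  edge 6→1: √(3.1186² + 3.4792²) = 4.6724 (running 23.0444)
Perimeter = 23.0444

Perimeter at t=0.372: 23.0444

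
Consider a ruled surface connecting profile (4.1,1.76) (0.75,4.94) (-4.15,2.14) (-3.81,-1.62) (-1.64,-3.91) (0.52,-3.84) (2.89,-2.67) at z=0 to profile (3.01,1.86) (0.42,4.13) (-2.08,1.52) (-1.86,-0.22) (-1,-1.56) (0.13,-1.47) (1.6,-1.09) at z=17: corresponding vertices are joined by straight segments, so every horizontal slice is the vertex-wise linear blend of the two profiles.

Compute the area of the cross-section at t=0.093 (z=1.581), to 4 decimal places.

Cross-section at t=0.093: each vertex is (1-t)·p0[i] + t·p1[i].
  v1: (1-0.093)·(4.1,1.76) + 0.093·(3.01,1.86) = (3.9986,1.7693)
  v2: (1-0.093)·(0.75,4.94) + 0.093·(0.42,4.13) = (0.7193,4.8647)
  v3: (1-0.093)·(-4.15,2.14) + 0.093·(-2.08,1.52) = (-3.9575,2.0823)
  v4: (1-0.093)·(-3.81,-1.62) + 0.093·(-1.86,-0.22) = (-3.6286,-1.4898)
  v5: (1-0.093)·(-1.64,-3.91) + 0.093·(-1,-1.56) = (-1.5805,-3.6915)
  v6: (1-0.093)·(0.52,-3.84) + 0.093·(0.13,-1.47) = (0.4837,-3.6196)
  v7: (1-0.093)·(2.89,-2.67) + 0.093·(1.6,-1.09) = (2.7700,-2.5231)
Shoelace sum Σ(x_i·y_{i+1} − x_{i+1}·y_i):
  i=1: 3.9986·4.8647 − 0.7193·1.7693 = +18.1793 (running +18.1793)
  i=2: 0.7193·2.0823 − -3.9575·4.8647 = +20.7497 (running +38.9291)
  i=3: -3.9575·-1.4898 − -3.6286·2.0823 = +13.4520 (running +52.3810)
  i=4: -3.6286·-3.6915 − -1.5805·-1.4898 = +11.0404 (running +63.4214)
  i=5: -1.5805·-3.6196 − 0.4837·-3.6915 = +7.5064 (running +70.9278)
  i=6: 0.4837·-2.5231 − 2.7700·-3.6196 = +8.8059 (running +79.7337)
  i=7: 2.7700·1.7693 − 3.9986·-2.5231 = +14.9898 (running +94.7234)
Area = |Σ|/2 = |94.7234|/2 = 47.3617

Area at t=0.093: 47.3617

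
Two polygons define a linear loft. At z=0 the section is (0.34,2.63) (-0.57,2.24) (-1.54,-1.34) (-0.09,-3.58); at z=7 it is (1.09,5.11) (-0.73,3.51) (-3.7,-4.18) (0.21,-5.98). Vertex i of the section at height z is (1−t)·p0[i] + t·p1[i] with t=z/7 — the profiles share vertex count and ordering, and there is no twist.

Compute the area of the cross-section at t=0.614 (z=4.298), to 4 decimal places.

Cross-section at t=0.614: each vertex is (1-t)·p0[i] + t·p1[i].
  v1: (1-0.614)·(0.34,2.63) + 0.614·(1.09,5.11) = (0.8005,4.1527)
  v2: (1-0.614)·(-0.57,2.24) + 0.614·(-0.73,3.51) = (-0.6682,3.0198)
  v3: (1-0.614)·(-1.54,-1.34) + 0.614·(-3.7,-4.18) = (-2.8662,-3.0838)
  v4: (1-0.614)·(-0.09,-3.58) + 0.614·(0.21,-5.98) = (0.0942,-5.0536)
Shoelace sum Σ(x_i·y_{i+1} − x_{i+1}·y_i):
  i=1: 0.8005·3.0198 − -0.6682·4.1527 = +5.1923 (running +5.1923)
  i=2: -0.6682·-3.0838 − -2.8662·3.0198 = +10.7161 (running +15.9085)
  i=3: -2.8662·-5.0536 − 0.0942·-3.0838 = +14.7753 (running +30.6838)
  i=4: 0.0942·4.1527 − 0.8005·-5.0536 = +4.4366 (running +35.1204)
Area = |Σ|/2 = |35.1204|/2 = 17.5602

Area at t=0.614: 17.5602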